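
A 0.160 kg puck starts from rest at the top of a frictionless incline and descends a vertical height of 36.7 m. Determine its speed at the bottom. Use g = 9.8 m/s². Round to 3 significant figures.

By conservation of mechanical energy, mgh = ½mv²
v = √(2gh) = √(2 × 9.8 × 36.7) = √719.32 = 26.82 m/s

v = 26.8 m/s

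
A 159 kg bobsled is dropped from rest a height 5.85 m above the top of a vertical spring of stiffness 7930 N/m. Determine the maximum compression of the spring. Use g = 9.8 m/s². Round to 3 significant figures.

x = 1.73 m

Take the reference level at the top of the uncompressed spring. At max compression the bobsled has fallen H + x and is momentarily at rest:
mg(H + x) = ½kx²
½(7930)x² − (159)(9.8)x − (159)(9.8)(5.85) = 0
3965x² − 1558x − 9115 = 0
x = [1558 + √(2.428e+06 + 1.4457e+08)]/(2 × 3965) = 1.725 m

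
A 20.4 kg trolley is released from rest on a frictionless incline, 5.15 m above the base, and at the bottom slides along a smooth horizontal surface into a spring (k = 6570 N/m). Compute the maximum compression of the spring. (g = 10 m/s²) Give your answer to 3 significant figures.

Gravitational PE at the top equals spring PE at max compression: mgh = ½kx²
x = √(2mgh/k) = √(2 × 20.4 × 10 × 5.15 / 6570) = 0.5655 m

x = 0.566 m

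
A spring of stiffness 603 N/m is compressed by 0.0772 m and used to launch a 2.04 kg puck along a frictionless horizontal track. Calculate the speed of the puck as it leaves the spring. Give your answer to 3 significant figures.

v = 1.33 m/s

Conservation of energy: ½kx² = ½mv²
v = x√(k/m) = 0.0772 × √(603/2.04) = 1.327 m/s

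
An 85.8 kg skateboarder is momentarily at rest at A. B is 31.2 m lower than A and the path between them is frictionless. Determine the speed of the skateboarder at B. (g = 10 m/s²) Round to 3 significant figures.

By conservation of mechanical energy, mgh = ½mv²
The mass cancels from both sides.
v = √(2gh) = √(2 × 10 × 31.2) = √624.00 = 24.98 m/s

v = 25.0 m/s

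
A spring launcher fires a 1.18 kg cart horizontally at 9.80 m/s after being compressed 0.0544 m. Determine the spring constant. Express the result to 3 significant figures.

k = 38300 N/m

Spring PE at full compression equals KE at release: ½kx² = ½mv²
k = mv²/x² = (1.18)(9.80)²/(0.0544)² = 38294 N/m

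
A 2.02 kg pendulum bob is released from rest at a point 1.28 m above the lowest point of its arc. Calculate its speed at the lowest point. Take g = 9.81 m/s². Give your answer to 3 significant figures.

v = 5.01 m/s

Equating total energy at the two states: mgh = ½mv²
The mass cancels from both sides.
v = √(2gh) = √(2 × 9.81 × 1.28) = √25.114 = 5.011 m/s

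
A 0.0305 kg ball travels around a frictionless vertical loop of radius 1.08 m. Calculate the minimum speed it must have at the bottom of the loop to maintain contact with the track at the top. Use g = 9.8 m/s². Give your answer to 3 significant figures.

v = 7.27 m/s

At the top: mg = mv_top²/r ⇒ v_top² = gr = 10.58 m²/s²
Energy from bottom to top (height 2r): ½mv_bot² = ½mv_top² + mg(2r)
v_bot² = gr + 4gr = 5gr = 52.92
v_bot = √(5gr) = 7.275 m/s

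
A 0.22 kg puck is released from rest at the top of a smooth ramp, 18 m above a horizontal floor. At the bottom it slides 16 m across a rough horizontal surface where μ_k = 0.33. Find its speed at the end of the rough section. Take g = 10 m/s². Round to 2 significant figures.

v = 16 m/s

Energy bookkeeping (friction removes W_f = μ_k N d):
mgh = ½mv² + μ_k m g d
W_f = μ_k mg d = (0.33)(0.22)(10)(16) = 11.62 J
½mv² = mgh − W_f = 39.600 − 11.62 = 27.984 J
v = √(2 × 27.984/0.22) = 15.95 m/s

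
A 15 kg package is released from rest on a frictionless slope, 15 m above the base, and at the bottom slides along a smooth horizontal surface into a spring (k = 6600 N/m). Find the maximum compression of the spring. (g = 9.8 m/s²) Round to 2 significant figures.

Energy conservation (no friction) from release to max compression: mgh = ½kx²
x = √(2mgh/k) = √(2 × 15 × 9.8 × 15 / 6600) = 0.8174 m

x = 0.82 m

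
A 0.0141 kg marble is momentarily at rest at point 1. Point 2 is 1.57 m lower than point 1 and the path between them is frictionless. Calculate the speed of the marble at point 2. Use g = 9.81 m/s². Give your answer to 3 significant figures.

By conservation of mechanical energy, mgh = ½mv²
v = √(2gh) = √(2 × 9.81 × 1.57) = √30.803 = 5.550 m/s

v = 5.55 m/s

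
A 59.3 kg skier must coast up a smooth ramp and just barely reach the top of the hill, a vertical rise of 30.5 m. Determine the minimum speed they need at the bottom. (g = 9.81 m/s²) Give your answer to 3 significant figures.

v = 24.5 m/s

At the top they are momentarily at rest, so all KE converts to PE: ½mv² = mgh
v = √(2gh) = √(2 × 9.81 × 30.5) = 24.46 m/s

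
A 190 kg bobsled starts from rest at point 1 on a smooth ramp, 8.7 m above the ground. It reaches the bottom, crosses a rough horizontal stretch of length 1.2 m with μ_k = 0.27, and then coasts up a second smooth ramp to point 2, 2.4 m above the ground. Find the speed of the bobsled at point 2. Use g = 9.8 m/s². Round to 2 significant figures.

Energy at 1: mgh₁ = (190)(9.8)(8.7) = 16199 J
Friction loss: W_f = μ_k mg d = 603.3 J
At 2: ½mv² + mgh₂ = mgh₁ − W_f
½mv² = 16199 − 603.3 − 4468.8 = 11127 J
v = √(2 × 11127/190) = 10.82 m/s

v = 11 m/s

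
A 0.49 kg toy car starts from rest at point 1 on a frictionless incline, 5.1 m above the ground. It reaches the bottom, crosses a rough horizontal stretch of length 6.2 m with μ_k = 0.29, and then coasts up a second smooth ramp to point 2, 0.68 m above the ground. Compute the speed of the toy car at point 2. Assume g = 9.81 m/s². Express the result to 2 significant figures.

Energy at 1: mgh₁ = (0.49)(9.81)(5.1) = 24.515 J
Friction loss: W_f = μ_k mg d = 8.643 J
At 2: ½mv² + mgh₂ = mgh₁ − W_f
½mv² = 24.515 − 8.643 − 3.2687 = 12.604 J
v = √(2 × 12.604/0.49) = 7.172 m/s

v = 7.2 m/s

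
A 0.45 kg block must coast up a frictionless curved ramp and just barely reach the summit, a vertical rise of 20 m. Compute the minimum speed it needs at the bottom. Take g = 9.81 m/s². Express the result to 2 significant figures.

v = 20 m/s

At the top it is momentarily at rest, so all KE converts to PE: ½mv² = mgh
v = √(2gh) = √(2 × 9.81 × 20) = 19.81 m/s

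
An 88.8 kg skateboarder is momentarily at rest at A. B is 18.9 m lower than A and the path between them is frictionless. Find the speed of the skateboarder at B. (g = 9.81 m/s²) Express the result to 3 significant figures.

Equating total energy at the two states: mgh = ½mv²
The mass cancels from both sides.
v = √(2gh) = √(2 × 9.81 × 18.9) = √370.82 = 19.26 m/s

v = 19.3 m/s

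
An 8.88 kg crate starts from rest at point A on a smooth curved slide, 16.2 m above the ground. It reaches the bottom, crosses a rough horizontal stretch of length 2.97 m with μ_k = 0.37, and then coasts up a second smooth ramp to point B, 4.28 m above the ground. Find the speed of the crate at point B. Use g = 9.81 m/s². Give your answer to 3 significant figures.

Energy at A: mgh₁ = (8.88)(9.81)(16.2) = 1411.2 J
Friction loss: W_f = μ_k mg d = 95.73 J
At B: ½mv² + mgh₂ = mgh₁ − W_f
½mv² = 1411.2 − 95.73 − 372.84 = 942.66 J
v = √(2 × 942.66/8.88) = 14.57 m/s

v = 14.6 m/s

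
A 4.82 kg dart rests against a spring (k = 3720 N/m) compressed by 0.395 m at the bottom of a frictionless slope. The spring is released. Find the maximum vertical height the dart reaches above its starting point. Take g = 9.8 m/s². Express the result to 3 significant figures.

h = 6.14 m

All spring PE becomes gravitational PE at the highest point: ½kx² = mgh
h = kx²/(2mg) = (3720)(0.395)²/(2 × 4.82 × 9.8) = 6.144 m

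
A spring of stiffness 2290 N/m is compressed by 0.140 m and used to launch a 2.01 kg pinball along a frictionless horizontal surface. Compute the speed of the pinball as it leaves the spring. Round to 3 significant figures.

v = 4.73 m/s

Conservation of energy: ½kx² = ½mv²
v = x√(k/m) = 0.140 × √(2290/2.01) = 4.725 m/s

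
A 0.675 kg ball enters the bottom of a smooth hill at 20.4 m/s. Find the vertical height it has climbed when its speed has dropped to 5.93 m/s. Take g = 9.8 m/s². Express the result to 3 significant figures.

h = 19.4 m

Energy balance between the two points: ½mv₁² = ½mv₂² + mgh
h = (v₁² − v₂²)/(2g) = (20.4² − 5.93²)/(2 × 9.8) = 19.44 m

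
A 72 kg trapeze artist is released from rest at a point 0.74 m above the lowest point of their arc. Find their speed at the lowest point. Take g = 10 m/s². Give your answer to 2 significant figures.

By conservation of mechanical energy, mgh = ½mv²
v = √(2gh) = √(2 × 10 × 0.74) = √14.800 = 3.847 m/s

v = 3.8 m/s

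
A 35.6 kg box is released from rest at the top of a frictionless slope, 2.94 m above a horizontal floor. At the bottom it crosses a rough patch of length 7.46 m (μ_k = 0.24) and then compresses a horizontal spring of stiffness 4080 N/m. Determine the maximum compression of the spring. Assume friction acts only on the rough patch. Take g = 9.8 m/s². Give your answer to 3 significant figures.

Initial energy: E₁ = mgh = (35.6)(9.8)(2.94) = 1025.7 J
Friction removes W_f = μ_k mg d = (0.24)(35.6)(9.8)(7.46) = 624.6 J
Energy reaching the spring: E = 1025.7 − 624.6 = 401.07 J
At max compression ½kx² = E ⇒ x = √(2E/k) = √(2 × 401.07/4080) = 0.4434 m

x = 0.443 m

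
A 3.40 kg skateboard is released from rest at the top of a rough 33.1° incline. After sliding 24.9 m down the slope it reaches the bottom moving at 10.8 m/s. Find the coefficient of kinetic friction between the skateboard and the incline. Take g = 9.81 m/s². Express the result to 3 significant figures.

μ_k = 0.367

mgh = ½mv² + μ_k (mg cosθ) L, with h = L sinθ
mgL sinθ = 453.55 J; ½mv² = 198.29 J
W_f = 453.55 − 198.29 = 255.3 J
μ_k = W_f/(mg cosθ · L) = 255.3/(27.94 × 24.9) = 0.3669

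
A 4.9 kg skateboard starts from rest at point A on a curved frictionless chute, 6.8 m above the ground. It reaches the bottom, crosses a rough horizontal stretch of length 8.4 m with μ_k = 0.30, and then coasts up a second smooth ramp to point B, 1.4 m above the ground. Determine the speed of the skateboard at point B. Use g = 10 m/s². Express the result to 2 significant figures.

Energy at A: mgh₁ = (4.9)(10)(6.8) = 333.20 J
Friction loss: W_f = μ_k mg d = 123.5 J
At B: ½mv² + mgh₂ = mgh₁ − W_f
½mv² = 333.20 − 123.5 − 68.600 = 141.12 J
v = √(2 × 141.12/4.9) = 7.589 m/s

v = 7.6 m/s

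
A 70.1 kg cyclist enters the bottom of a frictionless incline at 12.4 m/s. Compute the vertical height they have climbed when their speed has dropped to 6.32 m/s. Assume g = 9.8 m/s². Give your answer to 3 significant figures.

Conservation of energy: ½mv₁² = ½mv₂² + mgh
h = (v₁² − v₂²)/(2g) = (12.4² − 6.32²)/(2 × 9.8) = 5.807 m

h = 5.81 m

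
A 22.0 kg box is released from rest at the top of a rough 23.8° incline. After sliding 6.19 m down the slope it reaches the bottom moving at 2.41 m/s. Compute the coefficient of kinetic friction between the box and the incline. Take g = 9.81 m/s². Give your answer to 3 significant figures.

mgh = ½mv² + μ_k (mg cosθ) L, with h = L sinθ
mgL sinθ = 539.11 J; ½mv² = 63.889 J
W_f = 539.11 − 63.889 = 475.2 J
μ_k = W_f/(mg cosθ · L) = 475.2/(197.5 × 6.19) = 0.3888

μ_k = 0.389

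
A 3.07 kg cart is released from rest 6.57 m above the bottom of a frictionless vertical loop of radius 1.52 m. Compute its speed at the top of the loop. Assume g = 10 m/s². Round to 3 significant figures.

Energy conservation: mgh = ½mv_top² + mg(2r)
v_top² = 2g(h − 2r) = 2(10)(6.57 − 3.040) = 70.60
v_top = 8.402 m/s

v = 8.40 m/s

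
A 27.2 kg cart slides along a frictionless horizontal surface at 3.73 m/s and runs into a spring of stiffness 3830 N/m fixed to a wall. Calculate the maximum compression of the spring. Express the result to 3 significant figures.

All KE is stored as spring PE at maximum compression: ½mv² = ½kx²
x = v√(m/k) = 3.73 × √(27.2/3830) = 0.3143 m

x = 0.314 m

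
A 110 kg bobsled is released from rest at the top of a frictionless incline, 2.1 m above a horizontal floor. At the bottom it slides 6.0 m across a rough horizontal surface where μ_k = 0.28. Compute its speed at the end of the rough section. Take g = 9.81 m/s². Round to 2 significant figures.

v = 2.9 m/s

Energy at the top = energy at the end + work done against friction:
mgh = ½mv² + μ_k m g d
W_f = μ_k mg d = (0.28)(110)(9.81)(6.0) = 1813 J
½mv² = mgh − W_f = 2266.1 − 1813 = 453.22 J
v = √(2 × 453.22/110) = 2.871 m/s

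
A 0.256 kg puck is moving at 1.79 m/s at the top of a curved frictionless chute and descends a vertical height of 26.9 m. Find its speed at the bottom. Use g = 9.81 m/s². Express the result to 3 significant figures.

Mechanical energy is conserved (no friction): ½mv₀² + mgh = ½mv²
v² = v₀² + 2gh = (1.79)² + 2(9.81)(26.9) = 530.98
v = √530.98 = 23.04 m/s

v = 23.0 m/s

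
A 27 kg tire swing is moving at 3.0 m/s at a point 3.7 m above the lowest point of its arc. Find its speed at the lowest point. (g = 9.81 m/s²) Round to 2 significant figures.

v = 9.0 m/s

By conservation of mechanical energy, ½mv₀² + mgh = ½mv²
v² = v₀² + 2gh = (3.0)² + 2(9.81)(3.7) = 81.594
v = √81.594 = 9.033 m/s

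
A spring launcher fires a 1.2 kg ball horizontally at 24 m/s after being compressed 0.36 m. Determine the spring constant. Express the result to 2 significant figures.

½kx² = ½mv²
k = mv²/x² = (1.2)(24)²/(0.36)² = 5333 N/m

k = 5300 N/m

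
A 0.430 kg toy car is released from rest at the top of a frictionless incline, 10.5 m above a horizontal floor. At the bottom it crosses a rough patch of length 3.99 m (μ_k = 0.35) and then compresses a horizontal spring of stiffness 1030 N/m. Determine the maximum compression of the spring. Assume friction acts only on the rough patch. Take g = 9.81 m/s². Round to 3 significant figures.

x = 0.273 m

Initial energy: E₁ = mgh = (0.430)(9.81)(10.5) = 44.292 J
Friction removes W_f = μ_k mg d = (0.35)(0.430)(9.81)(3.99) = 5.891 J
Energy reaching the spring: E = 44.292 − 5.891 = 38.401 J
At max compression ½kx² = E ⇒ x = √(2E/k) = √(2 × 38.401/1030) = 0.2731 m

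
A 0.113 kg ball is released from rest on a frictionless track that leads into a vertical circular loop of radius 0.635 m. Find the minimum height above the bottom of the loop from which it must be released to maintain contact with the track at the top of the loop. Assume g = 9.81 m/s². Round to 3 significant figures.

h = 1.59 m

At the top, for minimum speed gravity alone supplies the centripetal force: mg = mv_top²/r ⇒ v_top² = gr = 6.229 m²/s²
Energy conservation from release height h to the top (height 2r): mgh = ½mv_top² + mg(2r)
h = v_top²/(2g) + 2r = r/2 + 2r = 5r/2 = 1.587 m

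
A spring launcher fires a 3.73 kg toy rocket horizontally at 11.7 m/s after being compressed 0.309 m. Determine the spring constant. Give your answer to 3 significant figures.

k = 5350 N/m

Spring PE at full compression equals KE at release: ½kx² = ½mv²
k = mv²/x² = (3.73)(11.7)²/(0.309)² = 5348 N/m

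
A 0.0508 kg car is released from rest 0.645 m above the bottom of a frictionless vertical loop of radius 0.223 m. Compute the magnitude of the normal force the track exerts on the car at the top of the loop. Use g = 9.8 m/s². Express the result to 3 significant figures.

N = 0.391 N

Energy from release to top (height 2r): mgh = ½mv_top² + mg(2r)
v_top² = 2g(h − 2r) = 2(9.8)(0.645 − 0.4460) = 3.9004 m²/s²
At the top, both N and weight point toward the centre: N + mg = mv_top²/r
N = m(v_top²/r − g) = 0.0508(3.9004/0.223 − 9.8) = 0.3907 N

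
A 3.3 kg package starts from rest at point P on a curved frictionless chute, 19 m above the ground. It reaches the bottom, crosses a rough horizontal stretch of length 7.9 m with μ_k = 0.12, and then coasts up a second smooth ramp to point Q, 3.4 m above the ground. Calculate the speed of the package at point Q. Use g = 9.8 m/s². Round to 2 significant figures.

v = 17 m/s

Energy at P: mgh₁ = (3.3)(9.8)(19) = 614.46 J
Friction loss: W_f = μ_k mg d = 30.66 J
At Q: ½mv² + mgh₂ = mgh₁ − W_f
½mv² = 614.46 − 30.66 − 109.96 = 473.85 J
v = √(2 × 473.85/3.3) = 16.95 m/s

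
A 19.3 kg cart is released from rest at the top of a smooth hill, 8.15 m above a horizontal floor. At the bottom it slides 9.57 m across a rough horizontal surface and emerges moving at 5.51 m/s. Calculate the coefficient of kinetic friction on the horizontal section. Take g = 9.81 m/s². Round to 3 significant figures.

Applying the work–energy principle:
mgh = ½mv² + μ_k m g d
mgh = 1543.1 J; ½mv² = 292.97 J
W_f = 1543.1 − 292.97 = 1250 J
μ_k = W_f/(mg·d) = 1250/(189.3 × 9.57) = 0.6899

μ_k = 0.690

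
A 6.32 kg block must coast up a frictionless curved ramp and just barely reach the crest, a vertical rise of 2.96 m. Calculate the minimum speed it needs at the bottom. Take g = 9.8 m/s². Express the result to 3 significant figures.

At the top it is momentarily at rest, so all KE converts to PE: ½mv² = mgh
v = √(2gh) = √(2 × 9.8 × 2.96) = 7.617 m/s

v = 7.62 m/s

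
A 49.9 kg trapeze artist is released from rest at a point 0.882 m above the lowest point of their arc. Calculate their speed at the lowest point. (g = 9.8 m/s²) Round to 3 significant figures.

By conservation of mechanical energy, mgh = ½mv²
v = √(2gh) = √(2 × 9.8 × 0.882) = √17.287 = 4.158 m/s

v = 4.16 m/s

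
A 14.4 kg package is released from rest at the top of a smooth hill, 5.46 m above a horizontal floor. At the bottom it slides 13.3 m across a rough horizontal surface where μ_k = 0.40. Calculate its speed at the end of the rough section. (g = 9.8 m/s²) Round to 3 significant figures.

v = 1.66 m/s

Energy bookkeeping (friction removes W_f = μ_k N d):
mgh = ½mv² + μ_k m g d
W_f = μ_k mg d = (0.40)(14.4)(9.8)(13.3) = 750.8 J
½mv² = mgh − W_f = 770.52 − 750.8 = 19.757 J
v = √(2 × 19.757/14.4) = 1.657 m/s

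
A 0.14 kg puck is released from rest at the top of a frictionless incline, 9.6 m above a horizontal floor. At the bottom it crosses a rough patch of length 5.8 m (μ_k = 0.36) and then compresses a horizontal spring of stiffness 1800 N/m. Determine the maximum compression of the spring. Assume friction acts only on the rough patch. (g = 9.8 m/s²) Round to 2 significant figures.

Initial energy: E₁ = mgh = (0.14)(9.8)(9.6) = 13.171 J
Friction removes W_f = μ_k mg d = (0.36)(0.14)(9.8)(5.8) = 2.865 J
Energy reaching the spring: E = 13.171 − 2.865 = 10.306 J
At max compression ½kx² = E ⇒ x = √(2E/k) = √(2 × 10.306/1800) = 0.1070 m

x = 0.11 m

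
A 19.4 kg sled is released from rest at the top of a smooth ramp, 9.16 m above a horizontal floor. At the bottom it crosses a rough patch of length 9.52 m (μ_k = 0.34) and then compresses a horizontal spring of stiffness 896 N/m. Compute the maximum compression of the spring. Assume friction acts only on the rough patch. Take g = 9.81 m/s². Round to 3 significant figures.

x = 1.59 m

Initial energy: E₁ = mgh = (19.4)(9.81)(9.16) = 1743.3 J
Friction removes W_f = μ_k mg d = (0.34)(19.4)(9.81)(9.52) = 616.0 J
Energy reaching the spring: E = 1743.3 − 616.0 = 1127.3 J
At max compression ½kx² = E ⇒ x = √(2E/k) = √(2 × 1127.3/896) = 1.586 m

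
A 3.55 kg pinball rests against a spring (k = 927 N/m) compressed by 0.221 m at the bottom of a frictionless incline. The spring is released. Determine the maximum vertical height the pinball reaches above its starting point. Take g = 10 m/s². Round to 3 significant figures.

h = 0.638 m

All spring PE becomes gravitational PE at the highest point: ½kx² = mgh
h = kx²/(2mg) = (927)(0.221)²/(2 × 3.55 × 10) = 0.6377 m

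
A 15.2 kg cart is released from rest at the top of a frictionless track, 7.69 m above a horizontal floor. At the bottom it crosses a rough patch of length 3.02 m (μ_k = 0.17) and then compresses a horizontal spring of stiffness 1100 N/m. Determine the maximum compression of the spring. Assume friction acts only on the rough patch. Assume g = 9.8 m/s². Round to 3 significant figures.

Initial energy: E₁ = mgh = (15.2)(9.8)(7.69) = 1145.5 J
Friction removes W_f = μ_k mg d = (0.17)(15.2)(9.8)(3.02) = 76.48 J
Energy reaching the spring: E = 1145.5 − 76.48 = 1069.0 J
At max compression ½kx² = E ⇒ x = √(2E/k) = √(2 × 1069.0/1100) = 1.394 m

x = 1.39 m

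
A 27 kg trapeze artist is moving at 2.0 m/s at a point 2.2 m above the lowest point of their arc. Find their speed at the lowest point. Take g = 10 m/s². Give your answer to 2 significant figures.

By conservation of mechanical energy, ½mv₀² + mgh = ½mv²
v² = v₀² + 2gh = (2.0)² + 2(10)(2.2) = 48.000
v = √48.000 = 6.928 m/s

v = 6.9 m/s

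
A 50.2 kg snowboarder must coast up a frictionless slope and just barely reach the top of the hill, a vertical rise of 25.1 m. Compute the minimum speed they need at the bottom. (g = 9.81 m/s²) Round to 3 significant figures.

At the top they are momentarily at rest, so all KE converts to PE: ½mv² = mgh
v = √(2gh) = √(2 × 9.81 × 25.1) = 22.19 m/s

v = 22.2 m/s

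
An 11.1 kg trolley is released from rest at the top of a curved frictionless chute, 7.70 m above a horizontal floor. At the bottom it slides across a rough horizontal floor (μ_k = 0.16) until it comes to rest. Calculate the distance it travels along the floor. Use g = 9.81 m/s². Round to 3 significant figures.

d = 48.1 m

Energy at the top = energy at the end + work done against friction:
At rest all PE has been dissipated by friction: mgh = μ_k m g d
d = h/μ_k = 7.70/0.16 = 48.12 m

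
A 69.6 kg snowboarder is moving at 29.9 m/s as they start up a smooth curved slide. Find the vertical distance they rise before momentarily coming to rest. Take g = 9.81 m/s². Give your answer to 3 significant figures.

Setting KE at the bottom equal to PE gained: ½mv² = mgh
h = v²/(2g) = 29.9²/(2 × 9.81) = 45.57 m

h = 45.6 m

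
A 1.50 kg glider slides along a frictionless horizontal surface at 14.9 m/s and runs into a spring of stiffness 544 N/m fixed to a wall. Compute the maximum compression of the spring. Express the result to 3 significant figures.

x = 0.782 m

Conservation of energy between contact and max compression: ½mv² = ½kx²
x = v√(m/k) = 14.9 × √(1.50/544) = 0.7824 m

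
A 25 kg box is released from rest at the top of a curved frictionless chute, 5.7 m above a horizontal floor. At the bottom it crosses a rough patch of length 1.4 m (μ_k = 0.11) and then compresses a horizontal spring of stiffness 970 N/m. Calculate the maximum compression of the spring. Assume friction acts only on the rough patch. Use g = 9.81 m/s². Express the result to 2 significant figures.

x = 1.7 m

Initial energy: E₁ = mgh = (25)(9.81)(5.7) = 1397.9 J
Friction removes W_f = μ_k mg d = (0.11)(25)(9.81)(1.4) = 37.77 J
Energy reaching the spring: E = 1397.9 − 37.77 = 1360.2 J
At max compression ½kx² = E ⇒ x = √(2E/k) = √(2 × 1360.2/970) = 1.675 m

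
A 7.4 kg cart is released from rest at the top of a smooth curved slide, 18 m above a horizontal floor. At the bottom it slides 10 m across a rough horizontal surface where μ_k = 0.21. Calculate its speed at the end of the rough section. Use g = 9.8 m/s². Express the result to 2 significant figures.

v = 18 m/s

Applying the work–energy principle:
mgh = ½mv² + μ_k m g d
W_f = μ_k mg d = (0.21)(7.4)(9.8)(10) = 152.3 J
½mv² = mgh − W_f = 1305.4 − 152.3 = 1153.1 J
v = √(2 × 1153.1/7.4) = 17.65 m/s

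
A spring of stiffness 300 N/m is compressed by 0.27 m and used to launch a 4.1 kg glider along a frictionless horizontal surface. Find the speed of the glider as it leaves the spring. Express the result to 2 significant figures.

The glider leaves the spring when the spring is at natural length, so ½kx² = ½mv²
v = x√(k/m) = 0.27 × √(300/4.1) = 2.310 m/s

v = 2.3 m/s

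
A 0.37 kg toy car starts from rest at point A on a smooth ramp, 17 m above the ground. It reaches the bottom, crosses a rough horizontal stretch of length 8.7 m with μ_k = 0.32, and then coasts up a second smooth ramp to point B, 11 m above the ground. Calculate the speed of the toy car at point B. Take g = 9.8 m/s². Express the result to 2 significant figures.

Energy at A: mgh₁ = (0.37)(9.8)(17) = 61.642 J
Friction loss: W_f = μ_k mg d = 10.09 J
At B: ½mv² + mgh₂ = mgh₁ − W_f
½mv² = 61.642 − 10.09 − 39.886 = 11.661 J
v = √(2 × 11.661/0.37) = 7.939 m/s

v = 7.9 m/s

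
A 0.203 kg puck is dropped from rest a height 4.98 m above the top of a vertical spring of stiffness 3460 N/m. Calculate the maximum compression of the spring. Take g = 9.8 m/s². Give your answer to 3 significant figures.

Take the reference level at the top of the uncompressed spring. At max compression the puck has fallen H + x and is momentarily at rest:
mg(H + x) = ½kx²
½(3460)x² − (0.203)(9.8)x − (0.203)(9.8)(4.98) = 0
1730x² − 1.989x − 9.907 = 0
x = [1.989 + √(3.958 + 68558)]/(2 × 1730) = 0.07625 m

x = 0.0763 m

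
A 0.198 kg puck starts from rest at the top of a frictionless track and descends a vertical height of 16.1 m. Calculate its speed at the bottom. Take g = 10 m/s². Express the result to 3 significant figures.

v = 17.9 m/s

By conservation of mechanical energy, mgh = ½mv²
v = √(2gh) = √(2 × 10 × 16.1) = √322.00 = 17.94 m/s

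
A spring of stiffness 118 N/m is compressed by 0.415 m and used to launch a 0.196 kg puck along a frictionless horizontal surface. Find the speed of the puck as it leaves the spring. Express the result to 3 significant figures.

v = 10.2 m/s

Conservation of energy: ½kx² = ½mv²
v = x√(k/m) = 0.415 × √(118/0.196) = 10.18 m/s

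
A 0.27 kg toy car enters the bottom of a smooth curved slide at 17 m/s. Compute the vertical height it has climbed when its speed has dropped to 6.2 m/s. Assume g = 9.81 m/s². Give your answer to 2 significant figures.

Energy balance between the two points: ½mv₁² = ½mv₂² + mgh
h = (v₁² − v₂²)/(2g) = (17² − 6.2²)/(2 × 9.81) = 12.77 m

h = 13 m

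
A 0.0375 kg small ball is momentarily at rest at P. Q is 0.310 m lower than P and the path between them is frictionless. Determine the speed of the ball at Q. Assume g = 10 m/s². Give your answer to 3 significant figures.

By conservation of mechanical energy, mgh = ½mv²
The mass cancels from both sides.
v = √(2gh) = √(2 × 10 × 0.310) = √6.2000 = 2.490 m/s

v = 2.49 m/s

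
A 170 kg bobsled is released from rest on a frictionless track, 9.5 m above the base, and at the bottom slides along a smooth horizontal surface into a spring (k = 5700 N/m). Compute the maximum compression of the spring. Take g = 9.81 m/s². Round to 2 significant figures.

x = 2.4 m

Gravitational PE at the top equals spring PE at max compression: mgh = ½kx²
x = √(2mgh/k) = √(2 × 170 × 9.81 × 9.5 / 5700) = 2.358 m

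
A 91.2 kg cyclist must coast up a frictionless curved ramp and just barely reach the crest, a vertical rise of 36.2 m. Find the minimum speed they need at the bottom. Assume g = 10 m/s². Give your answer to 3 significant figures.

v = 26.9 m/s

At the top they are momentarily at rest, so all KE converts to PE: ½mv² = mgh
v = √(2gh) = √(2 × 10 × 36.2) = 26.91 m/s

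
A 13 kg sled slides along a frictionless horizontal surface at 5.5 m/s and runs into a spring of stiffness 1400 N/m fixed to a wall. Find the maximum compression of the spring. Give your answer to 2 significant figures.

All KE is stored as spring PE at maximum compression: ½mv² = ½kx²
x = v√(m/k) = 5.5 × √(13/1400) = 0.5300 m

x = 0.53 m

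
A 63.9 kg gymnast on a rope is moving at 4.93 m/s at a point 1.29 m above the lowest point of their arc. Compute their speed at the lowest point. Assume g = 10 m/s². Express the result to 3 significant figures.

v = 7.08 m/s

Equating total energy at the two states: ½mv₀² + mgh = ½mv²
v² = v₀² + 2gh = (4.93)² + 2(10)(1.29) = 50.105
v = √50.105 = 7.078 m/s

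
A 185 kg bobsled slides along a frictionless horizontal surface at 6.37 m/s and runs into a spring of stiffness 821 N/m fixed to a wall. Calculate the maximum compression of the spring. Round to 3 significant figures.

All KE is stored as spring PE at maximum compression: ½mv² = ½kx²
x = v√(m/k) = 6.37 × √(185/821) = 3.024 m

x = 3.02 m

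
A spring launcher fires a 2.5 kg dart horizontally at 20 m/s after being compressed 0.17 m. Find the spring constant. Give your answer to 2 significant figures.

k = 35000 N/m

Energy stored in the spring equals the launch KE: ½kx² = ½mv²
k = mv²/x² = (2.5)(20)²/(0.17)² = 34602 N/m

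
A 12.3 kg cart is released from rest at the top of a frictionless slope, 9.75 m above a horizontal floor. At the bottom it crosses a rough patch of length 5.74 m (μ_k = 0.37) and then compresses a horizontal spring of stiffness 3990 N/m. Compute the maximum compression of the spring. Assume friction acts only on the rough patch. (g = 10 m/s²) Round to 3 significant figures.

Initial energy: E₁ = mgh = (12.3)(10)(9.75) = 1199.2 J
Friction removes W_f = μ_k mg d = (0.37)(12.3)(10)(5.74) = 261.2 J
Energy reaching the spring: E = 1199.2 − 261.2 = 938.02 J
At max compression ½kx² = E ⇒ x = √(2E/k) = √(2 × 938.02/3990) = 0.6857 m

x = 0.686 m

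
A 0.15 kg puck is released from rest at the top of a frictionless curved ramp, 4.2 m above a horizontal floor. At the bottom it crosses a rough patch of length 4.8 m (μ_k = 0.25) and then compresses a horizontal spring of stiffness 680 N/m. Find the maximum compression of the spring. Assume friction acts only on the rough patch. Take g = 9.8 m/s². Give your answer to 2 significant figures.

Initial energy: E₁ = mgh = (0.15)(9.8)(4.2) = 6.1740 J
Friction removes W_f = μ_k mg d = (0.25)(0.15)(9.8)(4.8) = 1.764 J
Energy reaching the spring: E = 6.1740 − 1.764 = 4.4100 J
At max compression ½kx² = E ⇒ x = √(2E/k) = √(2 × 4.4100/680) = 0.1139 m

x = 0.11 m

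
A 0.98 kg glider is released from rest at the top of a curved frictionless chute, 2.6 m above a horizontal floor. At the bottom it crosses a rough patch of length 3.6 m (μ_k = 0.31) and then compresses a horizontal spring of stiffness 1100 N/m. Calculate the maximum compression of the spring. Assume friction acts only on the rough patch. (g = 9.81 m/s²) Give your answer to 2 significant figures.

Initial energy: E₁ = mgh = (0.98)(9.81)(2.6) = 24.996 J
Friction removes W_f = μ_k mg d = (0.31)(0.98)(9.81)(3.6) = 10.73 J
Energy reaching the spring: E = 24.996 − 10.73 = 14.267 J
At max compression ½kx² = E ⇒ x = √(2E/k) = √(2 × 14.267/1100) = 0.1611 m

x = 0.16 m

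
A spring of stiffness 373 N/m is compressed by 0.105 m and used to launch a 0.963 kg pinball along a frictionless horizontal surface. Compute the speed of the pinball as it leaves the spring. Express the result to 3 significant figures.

v = 2.07 m/s

The pinball leaves the spring when the spring is at natural length, so ½kx² = ½mv²
v = x√(k/m) = 0.105 × √(373/0.963) = 2.066 m/s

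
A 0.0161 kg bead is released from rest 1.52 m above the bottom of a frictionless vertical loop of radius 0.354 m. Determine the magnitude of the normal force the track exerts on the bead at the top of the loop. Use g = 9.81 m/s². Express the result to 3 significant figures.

Energy from release to top (height 2r): mgh = ½mv_top² + mg(2r)
v_top² = 2g(h − 2r) = 2(9.81)(1.52 − 0.7080) = 15.931 m²/s²
At the top, both N and weight point toward the centre: N + mg = mv_top²/r
N = m(v_top²/r − g) = 0.0161(15.931/0.354 − 9.81) = 0.5666 N

N = 0.567 N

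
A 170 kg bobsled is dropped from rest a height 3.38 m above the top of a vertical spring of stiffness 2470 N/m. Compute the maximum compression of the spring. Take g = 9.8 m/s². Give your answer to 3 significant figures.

Let x be the compression. The total drop is H + x, and the bobsled is instantaneously at rest at max compression, so energy conservation gives:
mg(H + x) = ½kx²
½(2470)x² − (170)(9.8)x − (170)(9.8)(3.38) = 0
1235x² − 1666x − 5631 = 0
x = [1666 + √(2.776e+06 + 2.7818e+07)]/(2 × 1235) = 2.914 m

x = 2.91 m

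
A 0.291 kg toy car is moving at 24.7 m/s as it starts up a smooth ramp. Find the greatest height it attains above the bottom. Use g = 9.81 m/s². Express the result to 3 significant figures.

h = 31.1 m

Setting KE at the bottom equal to PE gained: ½mv² = mgh
h = v²/(2g) = 24.7²/(2 × 9.81) = 31.10 m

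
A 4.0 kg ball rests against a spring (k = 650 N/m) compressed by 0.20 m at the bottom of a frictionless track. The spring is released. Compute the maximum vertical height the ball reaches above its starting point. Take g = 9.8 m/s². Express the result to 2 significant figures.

At maximum height the ball is at rest, so ½kx² = mgh
h = kx²/(2mg) = (650)(0.20)²/(2 × 4.0 × 9.8) = 0.3316 m

h = 0.33 m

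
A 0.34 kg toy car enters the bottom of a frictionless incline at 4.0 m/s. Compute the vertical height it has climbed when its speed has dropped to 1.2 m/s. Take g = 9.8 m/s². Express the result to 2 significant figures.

h = 0.74 m

Energy balance between the two points: ½mv₁² = ½mv₂² + mgh
h = (v₁² − v₂²)/(2g) = (4.0² − 1.2²)/(2 × 9.8) = 0.7429 m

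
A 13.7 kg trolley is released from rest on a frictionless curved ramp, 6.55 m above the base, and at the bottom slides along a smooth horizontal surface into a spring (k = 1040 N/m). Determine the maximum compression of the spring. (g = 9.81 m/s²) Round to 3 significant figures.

x = 1.30 m

At max compression the trolley is momentarily at rest: mgh = ½kx²
x = √(2mgh/k) = √(2 × 13.7 × 9.81 × 6.55 / 1040) = 1.301 m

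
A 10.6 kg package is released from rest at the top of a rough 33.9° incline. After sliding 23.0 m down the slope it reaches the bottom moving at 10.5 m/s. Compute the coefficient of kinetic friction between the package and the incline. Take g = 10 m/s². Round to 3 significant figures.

mgh = ½mv² + μ_k (mg cosθ) L, with h = L sinθ
mgL sinθ = 1359.8 J; ½mv² = 584.32 J
W_f = 1359.8 − 584.32 = 775.5 J
μ_k = W_f/(mg cosθ · L) = 775.5/(87.98 × 23.0) = 0.3832

μ_k = 0.383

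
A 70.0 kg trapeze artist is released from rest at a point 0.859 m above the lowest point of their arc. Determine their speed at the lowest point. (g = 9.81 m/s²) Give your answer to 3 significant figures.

v = 4.11 m/s

Equating total energy at the two states: mgh = ½mv²
The mass cancels from both sides.
v = √(2gh) = √(2 × 9.81 × 0.859) = √16.854 = 4.105 m/s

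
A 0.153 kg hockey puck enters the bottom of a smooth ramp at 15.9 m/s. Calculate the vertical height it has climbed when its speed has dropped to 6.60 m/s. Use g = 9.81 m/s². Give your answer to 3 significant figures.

h = 10.7 m

Conservation of energy: ½mv₁² = ½mv₂² + mgh
h = (v₁² − v₂²)/(2g) = (15.9² − 6.60²)/(2 × 9.81) = 10.67 m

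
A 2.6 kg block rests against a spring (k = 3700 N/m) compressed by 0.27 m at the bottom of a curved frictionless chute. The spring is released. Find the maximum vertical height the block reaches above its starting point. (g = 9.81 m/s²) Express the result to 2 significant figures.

h = 5.3 m

At maximum height the block is at rest, so ½kx² = mgh
h = kx²/(2mg) = (3700)(0.27)²/(2 × 2.6 × 9.81) = 5.288 m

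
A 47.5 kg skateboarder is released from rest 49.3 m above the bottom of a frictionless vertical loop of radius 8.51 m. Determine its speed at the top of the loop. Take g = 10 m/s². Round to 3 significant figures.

Energy conservation: mgh = ½mv_top² + mg(2r)
v_top² = 2g(h − 2r) = 2(10)(49.3 − 17.02) = 645.6
v_top = 25.41 m/s

v = 25.4 m/s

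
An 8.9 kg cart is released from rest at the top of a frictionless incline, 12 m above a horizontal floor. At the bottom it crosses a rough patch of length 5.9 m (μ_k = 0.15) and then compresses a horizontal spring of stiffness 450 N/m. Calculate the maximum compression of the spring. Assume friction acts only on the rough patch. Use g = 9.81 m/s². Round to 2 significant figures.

x = 2.1 m

Initial energy: E₁ = mgh = (8.9)(9.81)(12) = 1047.7 J
Friction removes W_f = μ_k mg d = (0.15)(8.9)(9.81)(5.9) = 77.27 J
Energy reaching the spring: E = 1047.7 − 77.27 = 970.44 J
At max compression ½kx² = E ⇒ x = √(2E/k) = √(2 × 970.44/450) = 2.077 m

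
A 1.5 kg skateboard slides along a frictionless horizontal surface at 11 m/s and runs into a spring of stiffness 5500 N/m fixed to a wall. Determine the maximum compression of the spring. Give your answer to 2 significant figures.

x = 0.18 m

Conservation of energy between contact and max compression: ½mv² = ½kx²
x = v√(m/k) = 11 × √(1.5/5500) = 0.1817 m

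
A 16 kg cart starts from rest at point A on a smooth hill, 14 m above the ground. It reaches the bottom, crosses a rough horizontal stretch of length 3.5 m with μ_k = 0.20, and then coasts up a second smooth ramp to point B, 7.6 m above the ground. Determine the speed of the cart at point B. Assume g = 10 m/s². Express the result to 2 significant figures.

v = 11 m/s

Energy at A: mgh₁ = (16)(10)(14) = 2240.0 J
Friction loss: W_f = μ_k mg d = 112.0 J
At B: ½mv² + mgh₂ = mgh₁ − W_f
½mv² = 2240.0 − 112.0 − 1216.0 = 912.00 J
v = √(2 × 912.00/16) = 10.68 m/s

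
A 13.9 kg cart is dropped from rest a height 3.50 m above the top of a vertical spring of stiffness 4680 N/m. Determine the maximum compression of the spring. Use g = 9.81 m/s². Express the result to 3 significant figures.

Let x be the compression. The total drop is H + x, and the cart is instantaneously at rest at max compression, so energy conservation gives:
mg(H + x) = ½kx²
½(4680)x² − (13.9)(9.81)x − (13.9)(9.81)(3.50) = 0
2340x² − 136.4x − 477.3 = 0
x = [136.4 + √(18594 + 4.4671e+06)]/(2 × 2340) = 0.4817 m

x = 0.482 m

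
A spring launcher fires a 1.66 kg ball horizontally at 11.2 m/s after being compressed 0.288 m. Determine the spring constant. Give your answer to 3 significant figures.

Energy stored in the spring equals the launch KE: ½kx² = ½mv²
k = mv²/x² = (1.66)(11.2)²/(0.288)² = 2510 N/m

k = 2510 N/m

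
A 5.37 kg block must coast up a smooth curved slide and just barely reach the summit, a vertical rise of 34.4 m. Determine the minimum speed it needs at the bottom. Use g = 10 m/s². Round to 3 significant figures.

At the top it is momentarily at rest, so all KE converts to PE: ½mv² = mgh
v = √(2gh) = √(2 × 10 × 34.4) = 26.23 m/s

v = 26.2 m/s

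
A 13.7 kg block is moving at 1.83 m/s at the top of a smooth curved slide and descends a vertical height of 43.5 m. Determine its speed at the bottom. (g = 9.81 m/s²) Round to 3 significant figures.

v = 29.3 m/s

Mechanical energy is conserved (no friction): ½mv₀² + mgh = ½mv²
v² = v₀² + 2gh = (1.83)² + 2(9.81)(43.5) = 856.82
v = √856.82 = 29.27 m/s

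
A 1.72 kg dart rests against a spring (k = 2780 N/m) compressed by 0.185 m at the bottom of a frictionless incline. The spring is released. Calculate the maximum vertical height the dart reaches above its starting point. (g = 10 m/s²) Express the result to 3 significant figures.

h = 2.77 m

All spring PE becomes gravitational PE at the highest point: ½kx² = mgh
h = kx²/(2mg) = (2780)(0.185)²/(2 × 1.72 × 10) = 2.766 m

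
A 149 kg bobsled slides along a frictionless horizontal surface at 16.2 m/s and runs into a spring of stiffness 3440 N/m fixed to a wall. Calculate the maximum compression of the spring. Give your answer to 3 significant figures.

x = 3.37 m

At max compression the bobsled is momentarily at rest: ½mv² = ½kx²
x = v√(m/k) = 16.2 × √(149/3440) = 3.372 m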